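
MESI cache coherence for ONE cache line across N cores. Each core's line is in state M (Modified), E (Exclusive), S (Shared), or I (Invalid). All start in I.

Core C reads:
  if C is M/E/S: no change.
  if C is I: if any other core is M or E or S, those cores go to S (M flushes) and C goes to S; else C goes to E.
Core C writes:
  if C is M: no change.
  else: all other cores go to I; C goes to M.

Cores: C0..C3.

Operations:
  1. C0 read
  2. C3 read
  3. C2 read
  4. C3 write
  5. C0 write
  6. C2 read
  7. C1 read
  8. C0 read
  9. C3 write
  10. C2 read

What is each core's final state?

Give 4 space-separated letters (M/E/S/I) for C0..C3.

Answer: I I S S

Derivation:
Op 1: C0 read [C0 read from I: no other sharers -> C0=E (exclusive)] -> [E,I,I,I]
Op 2: C3 read [C3 read from I: others=['C0=E'] -> C3=S, others downsized to S] -> [S,I,I,S]
Op 3: C2 read [C2 read from I: others=['C0=S', 'C3=S'] -> C2=S, others downsized to S] -> [S,I,S,S]
Op 4: C3 write [C3 write: invalidate ['C0=S', 'C2=S'] -> C3=M] -> [I,I,I,M]
Op 5: C0 write [C0 write: invalidate ['C3=M'] -> C0=M] -> [M,I,I,I]
Op 6: C2 read [C2 read from I: others=['C0=M'] -> C2=S, others downsized to S] -> [S,I,S,I]
Op 7: C1 read [C1 read from I: others=['C0=S', 'C2=S'] -> C1=S, others downsized to S] -> [S,S,S,I]
Op 8: C0 read [C0 read: already in S, no change] -> [S,S,S,I]
Op 9: C3 write [C3 write: invalidate ['C0=S', 'C1=S', 'C2=S'] -> C3=M] -> [I,I,I,M]
Op 10: C2 read [C2 read from I: others=['C3=M'] -> C2=S, others downsized to S] -> [I,I,S,S]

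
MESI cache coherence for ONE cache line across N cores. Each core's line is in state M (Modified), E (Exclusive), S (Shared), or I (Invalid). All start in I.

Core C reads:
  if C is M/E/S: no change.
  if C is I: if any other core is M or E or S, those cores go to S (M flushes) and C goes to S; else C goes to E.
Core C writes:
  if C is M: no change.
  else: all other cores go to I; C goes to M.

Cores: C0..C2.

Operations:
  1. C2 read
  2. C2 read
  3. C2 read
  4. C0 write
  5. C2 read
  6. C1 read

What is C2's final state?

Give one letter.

Op 1: C2 read [C2 read from I: no other sharers -> C2=E (exclusive)] -> [I,I,E]
Op 2: C2 read [C2 read: already in E, no change] -> [I,I,E]
Op 3: C2 read [C2 read: already in E, no change] -> [I,I,E]
Op 4: C0 write [C0 write: invalidate ['C2=E'] -> C0=M] -> [M,I,I]
Op 5: C2 read [C2 read from I: others=['C0=M'] -> C2=S, others downsized to S] -> [S,I,S]
Op 6: C1 read [C1 read from I: others=['C0=S', 'C2=S'] -> C1=S, others downsized to S] -> [S,S,S]

Answer: S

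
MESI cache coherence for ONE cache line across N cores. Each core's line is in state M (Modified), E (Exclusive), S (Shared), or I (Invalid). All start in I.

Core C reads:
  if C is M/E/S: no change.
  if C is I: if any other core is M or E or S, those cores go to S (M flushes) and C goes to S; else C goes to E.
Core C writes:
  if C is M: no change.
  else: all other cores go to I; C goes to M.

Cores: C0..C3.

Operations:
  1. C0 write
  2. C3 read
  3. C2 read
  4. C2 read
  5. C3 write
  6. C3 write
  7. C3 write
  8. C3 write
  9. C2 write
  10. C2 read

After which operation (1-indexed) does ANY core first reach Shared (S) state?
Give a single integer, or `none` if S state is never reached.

Answer: 2

Derivation:
Op 1: C0 write [C0 write: invalidate none -> C0=M] -> [M,I,I,I]
Op 2: C3 read [C3 read from I: others=['C0=M'] -> C3=S, others downsized to S] -> [S,I,I,S]
  -> First S state at op 2; remaining ops need not be traced.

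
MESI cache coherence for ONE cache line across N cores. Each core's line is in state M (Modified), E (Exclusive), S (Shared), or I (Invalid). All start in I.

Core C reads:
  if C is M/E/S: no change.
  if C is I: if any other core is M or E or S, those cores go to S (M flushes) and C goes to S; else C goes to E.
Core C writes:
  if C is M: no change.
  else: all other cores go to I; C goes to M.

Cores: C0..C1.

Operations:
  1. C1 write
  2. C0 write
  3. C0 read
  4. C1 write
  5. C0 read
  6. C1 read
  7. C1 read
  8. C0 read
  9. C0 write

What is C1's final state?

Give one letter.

Answer: I

Derivation:
Op 1: C1 write [C1 write: invalidate none -> C1=M] -> [I,M]
Op 2: C0 write [C0 write: invalidate ['C1=M'] -> C0=M] -> [M,I]
Op 3: C0 read [C0 read: already in M, no change] -> [M,I]
Op 4: C1 write [C1 write: invalidate ['C0=M'] -> C1=M] -> [I,M]
Op 5: C0 read [C0 read from I: others=['C1=M'] -> C0=S, others downsized to S] -> [S,S]
Op 6: C1 read [C1 read: already in S, no change] -> [S,S]
Op 7: C1 read [C1 read: already in S, no change] -> [S,S]
Op 8: C0 read [C0 read: already in S, no change] -> [S,S]
Op 9: C0 write [C0 write: invalidate ['C1=S'] -> C0=M] -> [M,I]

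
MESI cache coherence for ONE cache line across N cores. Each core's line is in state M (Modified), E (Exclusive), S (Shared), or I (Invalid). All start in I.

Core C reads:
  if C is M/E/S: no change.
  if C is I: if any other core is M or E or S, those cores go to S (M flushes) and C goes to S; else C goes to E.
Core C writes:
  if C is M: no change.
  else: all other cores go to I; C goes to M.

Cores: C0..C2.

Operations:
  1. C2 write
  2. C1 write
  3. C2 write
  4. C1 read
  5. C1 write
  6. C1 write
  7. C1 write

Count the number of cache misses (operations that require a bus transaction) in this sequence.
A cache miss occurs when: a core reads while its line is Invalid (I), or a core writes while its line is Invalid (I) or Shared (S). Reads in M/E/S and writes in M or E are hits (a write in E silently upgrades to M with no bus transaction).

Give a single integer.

Op 1: C2 write [C2 write: invalidate none -> C2=M] -> [I,I,M] [MISS #1: write from I]
Op 2: C1 write [C1 write: invalidate ['C2=M'] -> C1=M] -> [I,M,I] [MISS #2: write from I]
Op 3: C2 write [C2 write: invalidate ['C1=M'] -> C2=M] -> [I,I,M] [MISS #3: write from I]
Op 4: C1 read [C1 read from I: others=['C2=M'] -> C1=S, others downsized to S] -> [I,S,S] [MISS #4: read from I]
Op 5: C1 write [C1 write: invalidate ['C2=S'] -> C1=M] -> [I,M,I] [MISS #5: write from S]
Op 6: C1 write [C1 write: already M (modified), no change] -> [I,M,I] [hit: write from M]
Op 7: C1 write [C1 write: already M (modified), no change] -> [I,M,I] [hit: write from M]

Answer: 5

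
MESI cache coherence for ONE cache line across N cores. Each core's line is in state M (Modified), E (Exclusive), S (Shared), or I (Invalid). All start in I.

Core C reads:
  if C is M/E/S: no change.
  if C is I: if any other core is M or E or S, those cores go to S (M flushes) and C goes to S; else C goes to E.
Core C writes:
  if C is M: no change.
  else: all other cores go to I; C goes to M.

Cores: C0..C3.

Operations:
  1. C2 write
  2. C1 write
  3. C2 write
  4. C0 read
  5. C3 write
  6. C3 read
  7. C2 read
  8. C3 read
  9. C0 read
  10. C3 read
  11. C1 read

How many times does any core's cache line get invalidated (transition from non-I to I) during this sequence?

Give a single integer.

Answer: 4

Derivation:
Op 1: C2 write [C2 write: invalidate none -> C2=M] -> [I,I,M,I] (invalidations this op: 0; running total: 0)
Op 2: C1 write [C1 write: invalidate ['C2=M'] -> C1=M] -> [I,M,I,I] (invalidations this op: 1; running total: 1)
Op 3: C2 write [C2 write: invalidate ['C1=M'] -> C2=M] -> [I,I,M,I] (invalidations this op: 1; running total: 2)
Op 4: C0 read [C0 read from I: others=['C2=M'] -> C0=S, others downsized to S] -> [S,I,S,I] (invalidations this op: 0; running total: 2)
Op 5: C3 write [C3 write: invalidate ['C0=S', 'C2=S'] -> C3=M] -> [I,I,I,M] (invalidations this op: 2; running total: 4)
Op 6: C3 read [C3 read: already in M, no change] -> [I,I,I,M] (invalidations this op: 0; running total: 4)
Op 7: C2 read [C2 read from I: others=['C3=M'] -> C2=S, others downsized to S] -> [I,I,S,S] (invalidations this op: 0; running total: 4)
Op 8: C3 read [C3 read: already in S, no change] -> [I,I,S,S] (invalidations this op: 0; running total: 4)
Op 9: C0 read [C0 read from I: others=['C2=S', 'C3=S'] -> C0=S, others downsized to S] -> [S,I,S,S] (invalidations this op: 0; running total: 4)
Op 10: C3 read [C3 read: already in S, no change] -> [S,I,S,S] (invalidations this op: 0; running total: 4)
Op 11: C1 read [C1 read from I: others=['C0=S', 'C2=S', 'C3=S'] -> C1=S, others downsized to S] -> [S,S,S,S] (invalidations this op: 0; running total: 4)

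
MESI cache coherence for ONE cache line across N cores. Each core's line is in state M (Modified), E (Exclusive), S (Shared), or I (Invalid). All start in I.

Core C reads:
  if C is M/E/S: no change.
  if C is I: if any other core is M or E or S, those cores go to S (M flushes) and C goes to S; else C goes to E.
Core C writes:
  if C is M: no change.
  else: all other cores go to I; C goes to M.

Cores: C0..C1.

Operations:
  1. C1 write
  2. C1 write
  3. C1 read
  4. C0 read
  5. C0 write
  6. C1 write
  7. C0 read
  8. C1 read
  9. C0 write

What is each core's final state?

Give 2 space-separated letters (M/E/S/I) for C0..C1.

Answer: M I

Derivation:
Op 1: C1 write [C1 write: invalidate none -> C1=M] -> [I,M]
Op 2: C1 write [C1 write: already M (modified), no change] -> [I,M]
Op 3: C1 read [C1 read: already in M, no change] -> [I,M]
Op 4: C0 read [C0 read from I: others=['C1=M'] -> C0=S, others downsized to S] -> [S,S]
Op 5: C0 write [C0 write: invalidate ['C1=S'] -> C0=M] -> [M,I]
Op 6: C1 write [C1 write: invalidate ['C0=M'] -> C1=M] -> [I,M]
Op 7: C0 read [C0 read from I: others=['C1=M'] -> C0=S, others downsized to S] -> [S,S]
Op 8: C1 read [C1 read: already in S, no change] -> [S,S]
Op 9: C0 write [C0 write: invalidate ['C1=S'] -> C0=M] -> [M,I]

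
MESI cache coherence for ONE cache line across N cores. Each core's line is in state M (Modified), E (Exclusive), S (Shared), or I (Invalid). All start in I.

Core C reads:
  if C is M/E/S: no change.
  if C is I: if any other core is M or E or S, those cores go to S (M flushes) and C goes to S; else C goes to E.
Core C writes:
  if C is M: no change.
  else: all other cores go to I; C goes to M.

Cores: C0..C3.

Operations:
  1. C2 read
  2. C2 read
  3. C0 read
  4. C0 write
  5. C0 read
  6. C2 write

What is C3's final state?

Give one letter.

Op 1: C2 read [C2 read from I: no other sharers -> C2=E (exclusive)] -> [I,I,E,I]
Op 2: C2 read [C2 read: already in E, no change] -> [I,I,E,I]
Op 3: C0 read [C0 read from I: others=['C2=E'] -> C0=S, others downsized to S] -> [S,I,S,I]
Op 4: C0 write [C0 write: invalidate ['C2=S'] -> C0=M] -> [M,I,I,I]
Op 5: C0 read [C0 read: already in M, no change] -> [M,I,I,I]
Op 6: C2 write [C2 write: invalidate ['C0=M'] -> C2=M] -> [I,I,M,I]

Answer: I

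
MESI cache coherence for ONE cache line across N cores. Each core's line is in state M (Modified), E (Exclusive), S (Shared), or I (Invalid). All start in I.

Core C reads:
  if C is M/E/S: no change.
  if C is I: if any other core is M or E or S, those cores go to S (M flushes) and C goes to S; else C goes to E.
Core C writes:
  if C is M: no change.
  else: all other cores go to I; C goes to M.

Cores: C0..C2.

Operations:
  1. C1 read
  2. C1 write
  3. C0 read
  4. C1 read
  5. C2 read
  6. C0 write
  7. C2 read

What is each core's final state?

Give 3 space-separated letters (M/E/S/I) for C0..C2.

Op 1: C1 read [C1 read from I: no other sharers -> C1=E (exclusive)] -> [I,E,I]
Op 2: C1 write [C1 write: invalidate none -> C1=M] -> [I,M,I]
Op 3: C0 read [C0 read from I: others=['C1=M'] -> C0=S, others downsized to S] -> [S,S,I]
Op 4: C1 read [C1 read: already in S, no change] -> [S,S,I]
Op 5: C2 read [C2 read from I: others=['C0=S', 'C1=S'] -> C2=S, others downsized to S] -> [S,S,S]
Op 6: C0 write [C0 write: invalidate ['C1=S', 'C2=S'] -> C0=M] -> [M,I,I]
Op 7: C2 read [C2 read from I: others=['C0=M'] -> C2=S, others downsized to S] -> [S,I,S]

Answer: S I S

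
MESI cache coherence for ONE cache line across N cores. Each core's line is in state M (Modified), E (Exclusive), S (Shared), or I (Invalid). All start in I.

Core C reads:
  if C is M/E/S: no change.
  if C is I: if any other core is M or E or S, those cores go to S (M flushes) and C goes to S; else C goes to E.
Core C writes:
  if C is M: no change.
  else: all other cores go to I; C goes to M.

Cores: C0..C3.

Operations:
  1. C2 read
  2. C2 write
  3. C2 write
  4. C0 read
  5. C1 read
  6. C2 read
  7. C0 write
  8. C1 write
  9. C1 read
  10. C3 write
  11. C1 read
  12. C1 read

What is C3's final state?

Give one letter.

Answer: S

Derivation:
Op 1: C2 read [C2 read from I: no other sharers -> C2=E (exclusive)] -> [I,I,E,I]
Op 2: C2 write [C2 write: invalidate none -> C2=M] -> [I,I,M,I]
Op 3: C2 write [C2 write: already M (modified), no change] -> [I,I,M,I]
Op 4: C0 read [C0 read from I: others=['C2=M'] -> C0=S, others downsized to S] -> [S,I,S,I]
Op 5: C1 read [C1 read from I: others=['C0=S', 'C2=S'] -> C1=S, others downsized to S] -> [S,S,S,I]
Op 6: C2 read [C2 read: already in S, no change] -> [S,S,S,I]
Op 7: C0 write [C0 write: invalidate ['C1=S', 'C2=S'] -> C0=M] -> [M,I,I,I]
Op 8: C1 write [C1 write: invalidate ['C0=M'] -> C1=M] -> [I,M,I,I]
Op 9: C1 read [C1 read: already in M, no change] -> [I,M,I,I]
Op 10: C3 write [C3 write: invalidate ['C1=M'] -> C3=M] -> [I,I,I,M]
Op 11: C1 read [C1 read from I: others=['C3=M'] -> C1=S, others downsized to S] -> [I,S,I,S]
Op 12: C1 read [C1 read: already in S, no change] -> [I,S,I,S]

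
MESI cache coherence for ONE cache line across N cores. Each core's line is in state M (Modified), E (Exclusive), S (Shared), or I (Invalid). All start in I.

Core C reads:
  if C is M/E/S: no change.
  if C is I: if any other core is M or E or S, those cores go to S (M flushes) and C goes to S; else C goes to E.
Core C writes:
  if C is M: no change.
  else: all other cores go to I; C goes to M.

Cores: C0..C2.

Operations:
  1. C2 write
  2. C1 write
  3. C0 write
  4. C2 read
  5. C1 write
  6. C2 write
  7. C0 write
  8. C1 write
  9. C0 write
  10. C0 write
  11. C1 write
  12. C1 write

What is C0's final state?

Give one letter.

Answer: I

Derivation:
Op 1: C2 write [C2 write: invalidate none -> C2=M] -> [I,I,M]
Op 2: C1 write [C1 write: invalidate ['C2=M'] -> C1=M] -> [I,M,I]
Op 3: C0 write [C0 write: invalidate ['C1=M'] -> C0=M] -> [M,I,I]
Op 4: C2 read [C2 read from I: others=['C0=M'] -> C2=S, others downsized to S] -> [S,I,S]
Op 5: C1 write [C1 write: invalidate ['C0=S', 'C2=S'] -> C1=M] -> [I,M,I]
Op 6: C2 write [C2 write: invalidate ['C1=M'] -> C2=M] -> [I,I,M]
Op 7: C0 write [C0 write: invalidate ['C2=M'] -> C0=M] -> [M,I,I]
Op 8: C1 write [C1 write: invalidate ['C0=M'] -> C1=M] -> [I,M,I]
Op 9: C0 write [C0 write: invalidate ['C1=M'] -> C0=M] -> [M,I,I]
Op 10: C0 write [C0 write: already M (modified), no change] -> [M,I,I]
Op 11: C1 write [C1 write: invalidate ['C0=M'] -> C1=M] -> [I,M,I]
Op 12: C1 write [C1 write: already M (modified), no change] -> [I,M,I]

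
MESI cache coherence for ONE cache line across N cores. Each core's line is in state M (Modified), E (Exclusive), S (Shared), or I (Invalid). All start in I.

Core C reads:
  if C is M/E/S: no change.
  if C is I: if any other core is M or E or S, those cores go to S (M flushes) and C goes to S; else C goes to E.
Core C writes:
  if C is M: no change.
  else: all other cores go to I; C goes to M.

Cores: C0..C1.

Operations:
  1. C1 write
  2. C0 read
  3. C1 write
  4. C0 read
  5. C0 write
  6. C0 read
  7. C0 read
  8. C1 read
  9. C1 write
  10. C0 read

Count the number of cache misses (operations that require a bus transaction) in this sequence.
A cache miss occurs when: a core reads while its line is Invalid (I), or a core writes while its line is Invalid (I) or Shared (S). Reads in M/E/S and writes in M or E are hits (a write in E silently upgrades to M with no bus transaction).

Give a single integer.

Answer: 8

Derivation:
Op 1: C1 write [C1 write: invalidate none -> C1=M] -> [I,M] [MISS #1: write from I]
Op 2: C0 read [C0 read from I: others=['C1=M'] -> C0=S, others downsized to S] -> [S,S] [MISS #2: read from I]
Op 3: C1 write [C1 write: invalidate ['C0=S'] -> C1=M] -> [I,M] [MISS #3: write from S]
Op 4: C0 read [C0 read from I: others=['C1=M'] -> C0=S, others downsized to S] -> [S,S] [MISS #4: read from I]
Op 5: C0 write [C0 write: invalidate ['C1=S'] -> C0=M] -> [M,I] [MISS #5: write from S]
Op 6: C0 read [C0 read: already in M, no change] -> [M,I] [hit: read from M]
Op 7: C0 read [C0 read: already in M, no change] -> [M,I] [hit: read from M]
Op 8: C1 read [C1 read from I: others=['C0=M'] -> C1=S, others downsized to S] -> [S,S] [MISS #6: read from I]
Op 9: C1 write [C1 write: invalidate ['C0=S'] -> C1=M] -> [I,M] [MISS #7: write from S]
Op 10: C0 read [C0 read from I: others=['C1=M'] -> C0=S, others downsized to S] -> [S,S] [MISS #8: read from I]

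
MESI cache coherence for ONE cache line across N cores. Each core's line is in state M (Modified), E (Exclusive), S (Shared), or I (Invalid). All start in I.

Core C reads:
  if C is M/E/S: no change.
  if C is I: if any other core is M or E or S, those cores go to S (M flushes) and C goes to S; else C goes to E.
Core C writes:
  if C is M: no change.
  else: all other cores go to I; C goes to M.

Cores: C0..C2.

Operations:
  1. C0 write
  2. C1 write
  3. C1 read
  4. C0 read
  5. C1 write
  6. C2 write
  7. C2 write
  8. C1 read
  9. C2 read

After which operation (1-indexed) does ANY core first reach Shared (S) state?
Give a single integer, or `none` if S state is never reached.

Answer: 4

Derivation:
Op 1: C0 write [C0 write: invalidate none -> C0=M] -> [M,I,I]
Op 2: C1 write [C1 write: invalidate ['C0=M'] -> C1=M] -> [I,M,I]
Op 3: C1 read [C1 read: already in M, no change] -> [I,M,I]
Op 4: C0 read [C0 read from I: others=['C1=M'] -> C0=S, others downsized to S] -> [S,S,I]
  -> First S state at op 4; remaining ops need not be traced.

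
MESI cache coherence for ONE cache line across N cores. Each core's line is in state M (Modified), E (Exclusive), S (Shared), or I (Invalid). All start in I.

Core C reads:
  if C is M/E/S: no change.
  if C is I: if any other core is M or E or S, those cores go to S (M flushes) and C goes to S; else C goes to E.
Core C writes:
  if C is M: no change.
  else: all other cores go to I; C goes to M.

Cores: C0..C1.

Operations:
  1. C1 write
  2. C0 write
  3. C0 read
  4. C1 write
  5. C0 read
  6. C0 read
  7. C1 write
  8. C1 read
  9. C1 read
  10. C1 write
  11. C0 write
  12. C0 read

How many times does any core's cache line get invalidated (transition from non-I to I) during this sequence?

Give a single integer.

Op 1: C1 write [C1 write: invalidate none -> C1=M] -> [I,M] (invalidations this op: 0; running total: 0)
Op 2: C0 write [C0 write: invalidate ['C1=M'] -> C0=M] -> [M,I] (invalidations this op: 1; running total: 1)
Op 3: C0 read [C0 read: already in M, no change] -> [M,I] (invalidations this op: 0; running total: 1)
Op 4: C1 write [C1 write: invalidate ['C0=M'] -> C1=M] -> [I,M] (invalidations this op: 1; running total: 2)
Op 5: C0 read [C0 read from I: others=['C1=M'] -> C0=S, others downsized to S] -> [S,S] (invalidations this op: 0; running total: 2)
Op 6: C0 read [C0 read: already in S, no change] -> [S,S] (invalidations this op: 0; running total: 2)
Op 7: C1 write [C1 write: invalidate ['C0=S'] -> C1=M] -> [I,M] (invalidations this op: 1; running total: 3)
Op 8: C1 read [C1 read: already in M, no change] -> [I,M] (invalidations this op: 0; running total: 3)
Op 9: C1 read [C1 read: already in M, no change] -> [I,M] (invalidations this op: 0; running total: 3)
Op 10: C1 write [C1 write: already M (modified), no change] -> [I,M] (invalidations this op: 0; running total: 3)
Op 11: C0 write [C0 write: invalidate ['C1=M'] -> C0=M] -> [M,I] (invalidations this op: 1; running total: 4)
Op 12: C0 read [C0 read: already in M, no change] -> [M,I] (invalidations this op: 0; running total: 4)

Answer: 4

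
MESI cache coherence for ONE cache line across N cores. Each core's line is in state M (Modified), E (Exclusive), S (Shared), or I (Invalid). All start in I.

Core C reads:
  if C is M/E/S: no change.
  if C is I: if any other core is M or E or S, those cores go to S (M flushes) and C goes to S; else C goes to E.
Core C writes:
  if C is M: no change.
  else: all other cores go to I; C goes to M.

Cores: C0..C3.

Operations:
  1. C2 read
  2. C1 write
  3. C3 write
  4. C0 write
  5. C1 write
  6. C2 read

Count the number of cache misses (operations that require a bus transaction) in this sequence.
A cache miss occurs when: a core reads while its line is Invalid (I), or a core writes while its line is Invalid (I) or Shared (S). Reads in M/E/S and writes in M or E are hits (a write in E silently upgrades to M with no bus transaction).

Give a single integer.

Answer: 6

Derivation:
Op 1: C2 read [C2 read from I: no other sharers -> C2=E (exclusive)] -> [I,I,E,I] [MISS #1: read from I]
Op 2: C1 write [C1 write: invalidate ['C2=E'] -> C1=M] -> [I,M,I,I] [MISS #2: write from I]
Op 3: C3 write [C3 write: invalidate ['C1=M'] -> C3=M] -> [I,I,I,M] [MISS #3: write from I]
Op 4: C0 write [C0 write: invalidate ['C3=M'] -> C0=M] -> [M,I,I,I] [MISS #4: write from I]
Op 5: C1 write [C1 write: invalidate ['C0=M'] -> C1=M] -> [I,M,I,I] [MISS #5: write from I]
Op 6: C2 read [C2 read from I: others=['C1=M'] -> C2=S, others downsized to S] -> [I,S,S,I] [MISS #6: read from I]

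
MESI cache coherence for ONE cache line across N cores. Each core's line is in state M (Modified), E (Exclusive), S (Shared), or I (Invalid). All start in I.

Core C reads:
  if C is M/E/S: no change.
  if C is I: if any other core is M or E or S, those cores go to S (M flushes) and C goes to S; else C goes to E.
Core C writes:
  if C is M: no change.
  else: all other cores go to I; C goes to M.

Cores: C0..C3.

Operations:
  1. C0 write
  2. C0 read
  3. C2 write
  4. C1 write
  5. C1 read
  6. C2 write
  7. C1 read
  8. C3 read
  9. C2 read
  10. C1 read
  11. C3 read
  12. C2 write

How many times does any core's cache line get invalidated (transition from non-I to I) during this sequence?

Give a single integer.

Op 1: C0 write [C0 write: invalidate none -> C0=M] -> [M,I,I,I] (invalidations this op: 0; running total: 0)
Op 2: C0 read [C0 read: already in M, no change] -> [M,I,I,I] (invalidations this op: 0; running total: 0)
Op 3: C2 write [C2 write: invalidate ['C0=M'] -> C2=M] -> [I,I,M,I] (invalidations this op: 1; running total: 1)
Op 4: C1 write [C1 write: invalidate ['C2=M'] -> C1=M] -> [I,M,I,I] (invalidations this op: 1; running total: 2)
Op 5: C1 read [C1 read: already in M, no change] -> [I,M,I,I] (invalidations this op: 0; running total: 2)
Op 6: C2 write [C2 write: invalidate ['C1=M'] -> C2=M] -> [I,I,M,I] (invalidations this op: 1; running total: 3)
Op 7: C1 read [C1 read from I: others=['C2=M'] -> C1=S, others downsized to S] -> [I,S,S,I] (invalidations this op: 0; running total: 3)
Op 8: C3 read [C3 read from I: others=['C1=S', 'C2=S'] -> C3=S, others downsized to S] -> [I,S,S,S] (invalidations this op: 0; running total: 3)
Op 9: C2 read [C2 read: already in S, no change] -> [I,S,S,S] (invalidations this op: 0; running total: 3)
Op 10: C1 read [C1 read: already in S, no change] -> [I,S,S,S] (invalidations this op: 0; running total: 3)
Op 11: C3 read [C3 read: already in S, no change] -> [I,S,S,S] (invalidations this op: 0; running total: 3)
Op 12: C2 write [C2 write: invalidate ['C1=S', 'C3=S'] -> C2=M] -> [I,I,M,I] (invalidations this op: 2; running total: 5)

Answer: 5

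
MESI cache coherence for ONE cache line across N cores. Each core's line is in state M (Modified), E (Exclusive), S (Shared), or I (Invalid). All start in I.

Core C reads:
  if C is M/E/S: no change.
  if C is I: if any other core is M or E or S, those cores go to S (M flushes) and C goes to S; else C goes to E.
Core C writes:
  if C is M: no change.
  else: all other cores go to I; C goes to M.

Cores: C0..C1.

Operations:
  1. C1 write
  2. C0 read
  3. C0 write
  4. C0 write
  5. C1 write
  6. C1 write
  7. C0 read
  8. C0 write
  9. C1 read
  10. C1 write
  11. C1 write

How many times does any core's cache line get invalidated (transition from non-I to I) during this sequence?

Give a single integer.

Op 1: C1 write [C1 write: invalidate none -> C1=M] -> [I,M] (invalidations this op: 0; running total: 0)
Op 2: C0 read [C0 read from I: others=['C1=M'] -> C0=S, others downsized to S] -> [S,S] (invalidations this op: 0; running total: 0)
Op 3: C0 write [C0 write: invalidate ['C1=S'] -> C0=M] -> [M,I] (invalidations this op: 1; running total: 1)
Op 4: C0 write [C0 write: already M (modified), no change] -> [M,I] (invalidations this op: 0; running total: 1)
Op 5: C1 write [C1 write: invalidate ['C0=M'] -> C1=M] -> [I,M] (invalidations this op: 1; running total: 2)
Op 6: C1 write [C1 write: already M (modified), no change] -> [I,M] (invalidations this op: 0; running total: 2)
Op 7: C0 read [C0 read from I: others=['C1=M'] -> C0=S, others downsized to S] -> [S,S] (invalidations this op: 0; running total: 2)
Op 8: C0 write [C0 write: invalidate ['C1=S'] -> C0=M] -> [M,I] (invalidations this op: 1; running total: 3)
Op 9: C1 read [C1 read from I: others=['C0=M'] -> C1=S, others downsized to S] -> [S,S] (invalidations this op: 0; running total: 3)
Op 10: C1 write [C1 write: invalidate ['C0=S'] -> C1=M] -> [I,M] (invalidations this op: 1; running total: 4)
Op 11: C1 write [C1 write: already M (modified), no change] -> [I,M] (invalidations this op: 0; running total: 4)

Answer: 4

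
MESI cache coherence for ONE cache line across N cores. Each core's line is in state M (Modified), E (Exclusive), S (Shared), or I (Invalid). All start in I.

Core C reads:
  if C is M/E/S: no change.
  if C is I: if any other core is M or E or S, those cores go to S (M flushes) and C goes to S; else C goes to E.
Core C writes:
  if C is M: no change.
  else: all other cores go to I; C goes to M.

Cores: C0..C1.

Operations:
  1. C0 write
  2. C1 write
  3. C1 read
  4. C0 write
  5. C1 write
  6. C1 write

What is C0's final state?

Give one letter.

Op 1: C0 write [C0 write: invalidate none -> C0=M] -> [M,I]
Op 2: C1 write [C1 write: invalidate ['C0=M'] -> C1=M] -> [I,M]
Op 3: C1 read [C1 read: already in M, no change] -> [I,M]
Op 4: C0 write [C0 write: invalidate ['C1=M'] -> C0=M] -> [M,I]
Op 5: C1 write [C1 write: invalidate ['C0=M'] -> C1=M] -> [I,M]
Op 6: C1 write [C1 write: already M (modified), no change] -> [I,M]

Answer: I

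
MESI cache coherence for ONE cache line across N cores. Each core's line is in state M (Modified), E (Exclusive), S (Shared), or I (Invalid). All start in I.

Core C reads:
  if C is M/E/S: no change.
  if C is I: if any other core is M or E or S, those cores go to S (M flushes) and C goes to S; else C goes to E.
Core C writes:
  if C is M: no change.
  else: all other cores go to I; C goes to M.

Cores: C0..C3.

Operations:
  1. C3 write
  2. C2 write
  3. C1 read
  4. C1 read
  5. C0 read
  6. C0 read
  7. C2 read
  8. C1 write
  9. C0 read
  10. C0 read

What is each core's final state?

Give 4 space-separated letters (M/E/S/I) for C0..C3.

Op 1: C3 write [C3 write: invalidate none -> C3=M] -> [I,I,I,M]
Op 2: C2 write [C2 write: invalidate ['C3=M'] -> C2=M] -> [I,I,M,I]
Op 3: C1 read [C1 read from I: others=['C2=M'] -> C1=S, others downsized to S] -> [I,S,S,I]
Op 4: C1 read [C1 read: already in S, no change] -> [I,S,S,I]
Op 5: C0 read [C0 read from I: others=['C1=S', 'C2=S'] -> C0=S, others downsized to S] -> [S,S,S,I]
Op 6: C0 read [C0 read: already in S, no change] -> [S,S,S,I]
Op 7: C2 read [C2 read: already in S, no change] -> [S,S,S,I]
Op 8: C1 write [C1 write: invalidate ['C0=S', 'C2=S'] -> C1=M] -> [I,M,I,I]
Op 9: C0 read [C0 read from I: others=['C1=M'] -> C0=S, others downsized to S] -> [S,S,I,I]
Op 10: C0 read [C0 read: already in S, no change] -> [S,S,I,I]

Answer: S S I I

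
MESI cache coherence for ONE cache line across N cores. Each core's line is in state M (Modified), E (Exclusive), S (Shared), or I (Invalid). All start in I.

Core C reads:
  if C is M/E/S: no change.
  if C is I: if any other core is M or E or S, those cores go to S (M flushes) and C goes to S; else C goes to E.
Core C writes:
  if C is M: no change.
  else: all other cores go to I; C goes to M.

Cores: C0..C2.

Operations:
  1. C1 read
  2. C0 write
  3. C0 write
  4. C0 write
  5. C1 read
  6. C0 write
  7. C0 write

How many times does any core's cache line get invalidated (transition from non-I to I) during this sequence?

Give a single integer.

Answer: 2

Derivation:
Op 1: C1 read [C1 read from I: no other sharers -> C1=E (exclusive)] -> [I,E,I] (invalidations this op: 0; running total: 0)
Op 2: C0 write [C0 write: invalidate ['C1=E'] -> C0=M] -> [M,I,I] (invalidations this op: 1; running total: 1)
Op 3: C0 write [C0 write: already M (modified), no change] -> [M,I,I] (invalidations this op: 0; running total: 1)
Op 4: C0 write [C0 write: already M (modified), no change] -> [M,I,I] (invalidations this op: 0; running total: 1)
Op 5: C1 read [C1 read from I: others=['C0=M'] -> C1=S, others downsized to S] -> [S,S,I] (invalidations this op: 0; running total: 1)
Op 6: C0 write [C0 write: invalidate ['C1=S'] -> C0=M] -> [M,I,I] (invalidations this op: 1; running total: 2)
Op 7: C0 write [C0 write: already M (modified), no change] -> [M,I,I] (invalidations this op: 0; running total: 2)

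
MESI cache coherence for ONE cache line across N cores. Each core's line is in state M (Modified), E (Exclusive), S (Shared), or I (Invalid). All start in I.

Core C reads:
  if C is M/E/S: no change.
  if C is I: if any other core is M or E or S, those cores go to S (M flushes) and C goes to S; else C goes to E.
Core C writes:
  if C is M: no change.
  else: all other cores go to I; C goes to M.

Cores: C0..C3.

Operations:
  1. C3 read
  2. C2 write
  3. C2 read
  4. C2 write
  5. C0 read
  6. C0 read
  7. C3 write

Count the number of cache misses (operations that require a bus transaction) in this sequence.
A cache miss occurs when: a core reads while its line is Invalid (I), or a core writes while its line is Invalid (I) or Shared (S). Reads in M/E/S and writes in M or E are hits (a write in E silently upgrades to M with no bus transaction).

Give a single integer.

Answer: 4

Derivation:
Op 1: C3 read [C3 read from I: no other sharers -> C3=E (exclusive)] -> [I,I,I,E] [MISS #1: read from I]
Op 2: C2 write [C2 write: invalidate ['C3=E'] -> C2=M] -> [I,I,M,I] [MISS #2: write from I]
Op 3: C2 read [C2 read: already in M, no change] -> [I,I,M,I] [hit: read from M]
Op 4: C2 write [C2 write: already M (modified), no change] -> [I,I,M,I] [hit: write from M]
Op 5: C0 read [C0 read from I: others=['C2=M'] -> C0=S, others downsized to S] -> [S,I,S,I] [MISS #3: read from I]
Op 6: C0 read [C0 read: already in S, no change] -> [S,I,S,I] [hit: read from S]
Op 7: C3 write [C3 write: invalidate ['C0=S', 'C2=S'] -> C3=M] -> [I,I,I,M] [MISS #4: write from I]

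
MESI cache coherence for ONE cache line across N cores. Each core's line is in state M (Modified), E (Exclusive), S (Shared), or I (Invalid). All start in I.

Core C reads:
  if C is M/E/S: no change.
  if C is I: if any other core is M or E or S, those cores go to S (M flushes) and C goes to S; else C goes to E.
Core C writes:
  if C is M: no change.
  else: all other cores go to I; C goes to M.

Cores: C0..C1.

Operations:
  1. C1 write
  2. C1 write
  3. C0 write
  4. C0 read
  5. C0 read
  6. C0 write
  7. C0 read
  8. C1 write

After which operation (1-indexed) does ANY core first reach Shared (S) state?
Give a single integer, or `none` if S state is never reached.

Op 1: C1 write [C1 write: invalidate none -> C1=M] -> [I,M]
Op 2: C1 write [C1 write: already M (modified), no change] -> [I,M]
Op 3: C0 write [C0 write: invalidate ['C1=M'] -> C0=M] -> [M,I]
Op 4: C0 read [C0 read: already in M, no change] -> [M,I]
Op 5: C0 read [C0 read: already in M, no change] -> [M,I]
Op 6: C0 write [C0 write: already M (modified), no change] -> [M,I]
Op 7: C0 read [C0 read: already in M, no change] -> [M,I]
Op 8: C1 write [C1 write: invalidate ['C0=M'] -> C1=M] -> [I,M]
S state never reached in this sequence.

Answer: none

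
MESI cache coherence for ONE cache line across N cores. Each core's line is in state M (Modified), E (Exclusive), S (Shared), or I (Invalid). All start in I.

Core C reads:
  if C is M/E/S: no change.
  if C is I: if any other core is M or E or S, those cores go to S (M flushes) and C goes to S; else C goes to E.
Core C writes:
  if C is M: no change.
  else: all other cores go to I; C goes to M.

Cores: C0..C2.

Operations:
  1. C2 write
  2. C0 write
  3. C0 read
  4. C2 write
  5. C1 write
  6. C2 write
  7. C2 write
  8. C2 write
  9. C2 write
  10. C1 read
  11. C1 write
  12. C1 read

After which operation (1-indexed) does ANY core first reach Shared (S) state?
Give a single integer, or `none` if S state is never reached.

Op 1: C2 write [C2 write: invalidate none -> C2=M] -> [I,I,M]
Op 2: C0 write [C0 write: invalidate ['C2=M'] -> C0=M] -> [M,I,I]
Op 3: C0 read [C0 read: already in M, no change] -> [M,I,I]
Op 4: C2 write [C2 write: invalidate ['C0=M'] -> C2=M] -> [I,I,M]
Op 5: C1 write [C1 write: invalidate ['C2=M'] -> C1=M] -> [I,M,I]
Op 6: C2 write [C2 write: invalidate ['C1=M'] -> C2=M] -> [I,I,M]
Op 7: C2 write [C2 write: already M (modified), no change] -> [I,I,M]
Op 8: C2 write [C2 write: already M (modified), no change] -> [I,I,M]
Op 9: C2 write [C2 write: already M (modified), no change] -> [I,I,M]
Op 10: C1 read [C1 read from I: others=['C2=M'] -> C1=S, others downsized to S] -> [I,S,S]
  -> First S state at op 10; remaining ops need not be traced.

Answer: 10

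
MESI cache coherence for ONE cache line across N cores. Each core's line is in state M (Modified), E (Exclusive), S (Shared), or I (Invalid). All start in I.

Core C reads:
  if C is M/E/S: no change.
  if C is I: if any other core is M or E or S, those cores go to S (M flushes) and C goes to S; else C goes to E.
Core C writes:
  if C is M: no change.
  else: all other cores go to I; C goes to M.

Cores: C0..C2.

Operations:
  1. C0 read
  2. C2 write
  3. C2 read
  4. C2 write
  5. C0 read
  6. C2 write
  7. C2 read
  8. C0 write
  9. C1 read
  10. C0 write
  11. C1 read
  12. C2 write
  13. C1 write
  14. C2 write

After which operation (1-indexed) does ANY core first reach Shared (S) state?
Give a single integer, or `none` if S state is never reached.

Answer: 5

Derivation:
Op 1: C0 read [C0 read from I: no other sharers -> C0=E (exclusive)] -> [E,I,I]
Op 2: C2 write [C2 write: invalidate ['C0=E'] -> C2=M] -> [I,I,M]
Op 3: C2 read [C2 read: already in M, no change] -> [I,I,M]
Op 4: C2 write [C2 write: already M (modified), no change] -> [I,I,M]
Op 5: C0 read [C0 read from I: others=['C2=M'] -> C0=S, others downsized to S] -> [S,I,S]
  -> First S state at op 5; remaining ops need not be traced.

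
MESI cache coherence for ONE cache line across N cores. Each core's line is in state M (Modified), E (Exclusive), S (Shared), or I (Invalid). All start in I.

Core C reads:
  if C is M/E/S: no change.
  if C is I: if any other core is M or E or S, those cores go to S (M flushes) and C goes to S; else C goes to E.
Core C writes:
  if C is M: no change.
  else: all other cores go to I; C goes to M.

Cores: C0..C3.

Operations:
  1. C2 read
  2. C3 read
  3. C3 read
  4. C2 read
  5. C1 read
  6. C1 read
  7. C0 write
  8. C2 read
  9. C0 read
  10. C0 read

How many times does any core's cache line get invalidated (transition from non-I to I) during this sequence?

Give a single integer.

Op 1: C2 read [C2 read from I: no other sharers -> C2=E (exclusive)] -> [I,I,E,I] (invalidations this op: 0; running total: 0)
Op 2: C3 read [C3 read from I: others=['C2=E'] -> C3=S, others downsized to S] -> [I,I,S,S] (invalidations this op: 0; running total: 0)
Op 3: C3 read [C3 read: already in S, no change] -> [I,I,S,S] (invalidations this op: 0; running total: 0)
Op 4: C2 read [C2 read: already in S, no change] -> [I,I,S,S] (invalidations this op: 0; running total: 0)
Op 5: C1 read [C1 read from I: others=['C2=S', 'C3=S'] -> C1=S, others downsized to S] -> [I,S,S,S] (invalidations this op: 0; running total: 0)
Op 6: C1 read [C1 read: already in S, no change] -> [I,S,S,S] (invalidations this op: 0; running total: 0)
Op 7: C0 write [C0 write: invalidate ['C1=S', 'C2=S', 'C3=S'] -> C0=M] -> [M,I,I,I] (invalidations this op: 3; running total: 3)
Op 8: C2 read [C2 read from I: others=['C0=M'] -> C2=S, others downsized to S] -> [S,I,S,I] (invalidations this op: 0; running total: 3)
Op 9: C0 read [C0 read: already in S, no change] -> [S,I,S,I] (invalidations this op: 0; running total: 3)
Op 10: C0 read [C0 read: already in S, no change] -> [S,I,S,I] (invalidations this op: 0; running total: 3)

Answer: 3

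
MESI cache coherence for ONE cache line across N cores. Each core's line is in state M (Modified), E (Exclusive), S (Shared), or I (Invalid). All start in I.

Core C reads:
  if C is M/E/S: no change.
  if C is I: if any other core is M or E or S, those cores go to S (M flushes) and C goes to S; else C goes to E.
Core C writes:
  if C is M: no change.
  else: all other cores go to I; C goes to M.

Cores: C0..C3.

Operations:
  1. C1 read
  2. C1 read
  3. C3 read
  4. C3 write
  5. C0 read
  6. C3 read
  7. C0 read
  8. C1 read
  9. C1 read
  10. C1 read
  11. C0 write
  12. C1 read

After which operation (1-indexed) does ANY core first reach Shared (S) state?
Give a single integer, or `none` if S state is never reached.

Op 1: C1 read [C1 read from I: no other sharers -> C1=E (exclusive)] -> [I,E,I,I]
Op 2: C1 read [C1 read: already in E, no change] -> [I,E,I,I]
Op 3: C3 read [C3 read from I: others=['C1=E'] -> C3=S, others downsized to S] -> [I,S,I,S]
  -> First S state at op 3; remaining ops need not be traced.

Answer: 3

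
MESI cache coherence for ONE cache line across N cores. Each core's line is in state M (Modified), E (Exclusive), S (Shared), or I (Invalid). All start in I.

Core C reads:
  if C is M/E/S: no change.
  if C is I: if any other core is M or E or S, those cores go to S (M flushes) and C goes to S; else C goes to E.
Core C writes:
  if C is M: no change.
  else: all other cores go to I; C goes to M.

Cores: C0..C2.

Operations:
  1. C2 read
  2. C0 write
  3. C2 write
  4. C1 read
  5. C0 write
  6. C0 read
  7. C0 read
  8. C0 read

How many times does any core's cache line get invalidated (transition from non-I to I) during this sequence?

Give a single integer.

Op 1: C2 read [C2 read from I: no other sharers -> C2=E (exclusive)] -> [I,I,E] (invalidations this op: 0; running total: 0)
Op 2: C0 write [C0 write: invalidate ['C2=E'] -> C0=M] -> [M,I,I] (invalidations this op: 1; running total: 1)
Op 3: C2 write [C2 write: invalidate ['C0=M'] -> C2=M] -> [I,I,M] (invalidations this op: 1; running total: 2)
Op 4: C1 read [C1 read from I: others=['C2=M'] -> C1=S, others downsized to S] -> [I,S,S] (invalidations this op: 0; running total: 2)
Op 5: C0 write [C0 write: invalidate ['C1=S', 'C2=S'] -> C0=M] -> [M,I,I] (invalidations this op: 2; running total: 4)
Op 6: C0 read [C0 read: already in M, no change] -> [M,I,I] (invalidations this op: 0; running total: 4)
Op 7: C0 read [C0 read: already in M, no change] -> [M,I,I] (invalidations this op: 0; running total: 4)
Op 8: C0 read [C0 read: already in M, no change] -> [M,I,I] (invalidations this op: 0; running total: 4)

Answer: 4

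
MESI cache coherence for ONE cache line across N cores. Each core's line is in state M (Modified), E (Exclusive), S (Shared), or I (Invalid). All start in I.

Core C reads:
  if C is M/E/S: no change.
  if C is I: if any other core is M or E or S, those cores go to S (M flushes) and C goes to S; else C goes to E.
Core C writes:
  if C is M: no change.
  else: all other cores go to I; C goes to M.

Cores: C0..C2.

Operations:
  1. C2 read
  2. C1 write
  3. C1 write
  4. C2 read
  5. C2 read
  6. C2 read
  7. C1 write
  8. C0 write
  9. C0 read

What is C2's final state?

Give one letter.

Op 1: C2 read [C2 read from I: no other sharers -> C2=E (exclusive)] -> [I,I,E]
Op 2: C1 write [C1 write: invalidate ['C2=E'] -> C1=M] -> [I,M,I]
Op 3: C1 write [C1 write: already M (modified), no change] -> [I,M,I]
Op 4: C2 read [C2 read from I: others=['C1=M'] -> C2=S, others downsized to S] -> [I,S,S]
Op 5: C2 read [C2 read: already in S, no change] -> [I,S,S]
Op 6: C2 read [C2 read: already in S, no change] -> [I,S,S]
Op 7: C1 write [C1 write: invalidate ['C2=S'] -> C1=M] -> [I,M,I]
Op 8: C0 write [C0 write: invalidate ['C1=M'] -> C0=M] -> [M,I,I]
Op 9: C0 read [C0 read: already in M, no change] -> [M,I,I]

Answer: I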